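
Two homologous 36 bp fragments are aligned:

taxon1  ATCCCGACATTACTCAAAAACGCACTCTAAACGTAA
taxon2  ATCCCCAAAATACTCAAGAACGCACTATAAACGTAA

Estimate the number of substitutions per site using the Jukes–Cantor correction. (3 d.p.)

The sequences differ at 5 of 36 sites (6, 8, 10, 18, 27), so p = 5/36 ≈ 0.138889.
d = −(3/4) ln(1 − 4p/3) = −0.75 ln(1 − 0.185185) = −0.75 ln(0.814815)
  = −0.75 × (-0.204794) = 0.153596 substitutions/site.

0.154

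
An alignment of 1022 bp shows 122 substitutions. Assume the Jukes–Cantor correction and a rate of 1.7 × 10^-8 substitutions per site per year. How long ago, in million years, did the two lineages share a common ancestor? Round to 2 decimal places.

3.82

p = 122/1022 ≈ 0.119374.
d = −(3/4) ln(1 − 4p/3) = −0.75 ln(1 − 0.159165) = −0.75 ln(0.840835)
  = −0.75 × (-0.173360) = 0.130020 substitutions/site.
Under a molecular clock d = 2μt, so t = d/(2μ) = 0.130020 / (2 × 1.7 × 10^-8) = 3.82 million years.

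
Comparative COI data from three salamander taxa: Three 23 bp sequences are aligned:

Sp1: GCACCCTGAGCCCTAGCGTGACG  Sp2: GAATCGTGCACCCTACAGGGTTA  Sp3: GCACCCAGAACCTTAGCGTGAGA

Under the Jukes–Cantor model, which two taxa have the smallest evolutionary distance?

Sp1–Sp2: 11/23 differ, p = 0.478, d = 0.761.
Sp1–Sp3: 5/23 differ, p = 0.217, d = 0.257.
Sp2–Sp3: 11/23 differ, p = 0.478, d = 0.761.
The smallest distance is between Sp1 and Sp3.

Sp1 and Sp3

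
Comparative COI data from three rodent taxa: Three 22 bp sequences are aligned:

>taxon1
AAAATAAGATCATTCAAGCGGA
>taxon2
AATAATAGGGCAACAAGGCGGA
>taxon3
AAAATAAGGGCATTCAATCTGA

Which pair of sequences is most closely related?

taxon1–taxon2: 9/22 differ, p = 0.409, d = 0.591.
taxon1–taxon3: 4/22 differ, p = 0.182, d = 0.208.
taxon2–taxon3: 9/22 differ, p = 0.409, d = 0.591.
The smallest distance is between taxon1 and taxon3.

taxon1 and taxon3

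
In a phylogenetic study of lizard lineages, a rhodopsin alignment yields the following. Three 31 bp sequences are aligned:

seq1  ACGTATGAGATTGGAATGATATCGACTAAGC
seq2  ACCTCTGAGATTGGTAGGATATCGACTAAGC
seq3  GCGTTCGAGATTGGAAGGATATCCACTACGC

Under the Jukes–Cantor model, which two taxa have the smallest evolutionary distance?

seq1 and seq2

seq1–seq2: 4/31 differ, p = 0.129, d = 0.142.
seq1–seq3: 6/31 differ, p = 0.194, d = 0.224.
seq2–seq3: 7/31 differ, p = 0.226, d = 0.269.
The smallest distance is between seq1 and seq2.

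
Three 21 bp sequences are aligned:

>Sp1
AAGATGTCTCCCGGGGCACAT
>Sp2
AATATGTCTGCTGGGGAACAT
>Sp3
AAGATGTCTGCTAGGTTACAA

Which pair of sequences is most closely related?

Sp1–Sp2: 4/21 differ, p = 0.190, d = 0.220.
Sp1–Sp3: 6/21 differ, p = 0.286, d = 0.360.
Sp2–Sp3: 5/21 differ, p = 0.238, d = 0.286.
The smallest distance is between Sp1 and Sp2.

Sp1 and Sp2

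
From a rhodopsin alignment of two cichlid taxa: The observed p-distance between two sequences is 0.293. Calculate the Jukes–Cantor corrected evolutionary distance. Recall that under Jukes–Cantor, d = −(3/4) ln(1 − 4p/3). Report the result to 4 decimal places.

0.3715

d = −(3/4) ln(1 − 4p/3) = −0.75 ln(1 − 0.390667) = −0.75 ln(0.609333)
  = −0.75 × (-0.495390) = 0.371543 substitutions/site.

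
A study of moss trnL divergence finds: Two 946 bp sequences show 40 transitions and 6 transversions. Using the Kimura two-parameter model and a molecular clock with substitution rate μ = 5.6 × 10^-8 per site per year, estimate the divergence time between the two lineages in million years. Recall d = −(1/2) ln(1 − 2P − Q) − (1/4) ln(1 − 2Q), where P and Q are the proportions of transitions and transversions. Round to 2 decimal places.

0.45

P = 40/946 ≈ 0.042283 and Q = 6/946 ≈ 0.006342.
Under the Kimura two-parameter model, d = −½ ln(1 − 2P − Q) − ¼ ln(1 − 2Q).
1 − 2P − Q = 0.909092, giving −½ ln(0.909092) = 0.047654.
1 − 2Q = 0.987316, giving −¼ ln(0.987316) = 0.003191.
d = 0.047654 + 0.003191 = 0.050845.
Under a molecular clock d = 2μt, so t = d/(2μ) = 0.050845 / (2 × 5.6 × 10^-8) = 0.45 million years.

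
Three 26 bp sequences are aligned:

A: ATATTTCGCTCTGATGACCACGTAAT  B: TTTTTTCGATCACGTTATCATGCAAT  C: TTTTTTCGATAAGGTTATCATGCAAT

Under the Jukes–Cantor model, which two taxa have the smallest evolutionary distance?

A–B: 10/26 differ, p = 0.385, d = 0.539.
A–C: 10/26 differ, p = 0.385, d = 0.539.
B–C: 2/26 differ, p = 0.077, d = 0.081.
The smallest distance is between B and C.

B and C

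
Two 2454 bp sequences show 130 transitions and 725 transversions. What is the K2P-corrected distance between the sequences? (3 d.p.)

0.480

P = 130/2454 ≈ 0.052975 and Q = 725/2454 ≈ 0.295436.
Under the Kimura two-parameter model, d = −½ ln(1 − 2P − Q) − ¼ ln(1 − 2Q).
1 − 2P − Q = 0.598614, giving −½ ln(0.598614) = 0.256569.
1 − 2Q = 0.409128, giving −¼ ln(0.409128) = 0.223432.
d = 0.256569 + 0.223432 = 0.480001.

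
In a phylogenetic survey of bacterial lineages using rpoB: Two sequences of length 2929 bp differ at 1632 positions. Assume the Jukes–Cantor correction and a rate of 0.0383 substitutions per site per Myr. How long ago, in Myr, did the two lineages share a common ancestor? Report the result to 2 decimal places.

p = 1632/2929 ≈ 0.557187.
d = −(3/4) ln(1 − 4p/3) = −0.75 ln(1 − 0.742916) = −0.75 ln(0.257084)
  = −0.75 × (-1.358352) = 1.018764 substitutions/site.
Under a molecular clock d = 2μt, so t = d/(2μ) = 1.018764 / (2 × 0.0383) = 13.30 Myr.

13.30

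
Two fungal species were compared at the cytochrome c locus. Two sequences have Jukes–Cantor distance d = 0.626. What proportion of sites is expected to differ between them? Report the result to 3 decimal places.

0.424

p = (3/4)(1 − e^(−4d/3)) = 0.75 × (1 − e^(-0.834667)) = 0.75 × (1 − 0.434019) = 0.424486.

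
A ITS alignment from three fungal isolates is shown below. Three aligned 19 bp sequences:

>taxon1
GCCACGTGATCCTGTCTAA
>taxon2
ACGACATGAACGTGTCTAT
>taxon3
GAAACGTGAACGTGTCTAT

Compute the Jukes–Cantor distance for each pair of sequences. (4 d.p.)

d(taxon1,taxon2) = 0.4099, d(taxon1,taxon3) = 0.3241, d(taxon2,taxon3) = 0.2471

taxon1–taxon2: 6/19 sites differ → p ≈ 0.315789, d = −0.75 ln(1 − 0.421052) = 0.409907 ≈ 0.4099.
taxon1–taxon3: 5/19 sites differ → p ≈ 0.263158, d = −0.75 ln(1 − 0.350877) = 0.324100 ≈ 0.3241.
taxon2–taxon3: 4/19 sites differ → p ≈ 0.210526, d = −0.75 ln(1 − 0.280701) = 0.247109 ≈ 0.2471.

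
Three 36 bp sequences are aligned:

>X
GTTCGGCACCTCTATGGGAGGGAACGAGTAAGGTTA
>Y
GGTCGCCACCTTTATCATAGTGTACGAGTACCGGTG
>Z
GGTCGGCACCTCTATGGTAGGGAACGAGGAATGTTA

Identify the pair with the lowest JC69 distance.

X and Z

X–Y: 12/36 differ, p = 0.333, d = 0.441.
X–Z: 4/36 differ, p = 0.111, d = 0.120.
Y–Z: 11/36 differ, p = 0.306, d = 0.392.
The smallest distance is between X and Z.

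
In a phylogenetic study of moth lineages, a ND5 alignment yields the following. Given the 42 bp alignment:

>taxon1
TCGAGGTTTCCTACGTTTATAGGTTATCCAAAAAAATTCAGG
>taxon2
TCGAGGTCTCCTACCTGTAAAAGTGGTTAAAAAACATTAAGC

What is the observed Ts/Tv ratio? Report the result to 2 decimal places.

0.50

Transitions are A↔G and C↔T; transversions are all other mismatches.
Transitions: 4. Transversions: 8.
R = 4/8 = 0.50.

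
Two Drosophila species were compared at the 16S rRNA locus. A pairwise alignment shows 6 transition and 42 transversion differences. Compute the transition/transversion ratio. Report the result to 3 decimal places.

R = 6/42 = 0.142857… ≈ 0.143 (to 3 d.p.).

0.143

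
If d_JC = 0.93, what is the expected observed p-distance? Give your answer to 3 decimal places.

0.533

p = (3/4)(1 − e^(−4d/3)) = 0.75 × (1 − e^(-1.24)) = 0.75 × (1 − 0.289384) = 0.532962.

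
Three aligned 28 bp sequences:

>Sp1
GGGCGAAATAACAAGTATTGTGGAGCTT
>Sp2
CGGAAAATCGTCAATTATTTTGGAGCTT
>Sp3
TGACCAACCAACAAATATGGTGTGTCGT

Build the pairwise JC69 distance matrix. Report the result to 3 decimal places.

Sp1–Sp2: 9/28 sites differ → p ≈ 0.321429, d = −0.75 ln(1 − 0.428572) = 0.419713 ≈ 0.420.
Sp1–Sp3: 11/28 sites differ → p ≈ 0.392857, d = −0.75 ln(1 − 0.523809) = 0.556452 ≈ 0.556.
Sp2–Sp3: 14/28 sites differ → p = 0.5, d = −0.75 ln(1 − 0.666667) = 0.823960 ≈ 0.824.

d(Sp1,Sp2) = 0.420, d(Sp1,Sp3) = 0.556, d(Sp2,Sp3) = 0.824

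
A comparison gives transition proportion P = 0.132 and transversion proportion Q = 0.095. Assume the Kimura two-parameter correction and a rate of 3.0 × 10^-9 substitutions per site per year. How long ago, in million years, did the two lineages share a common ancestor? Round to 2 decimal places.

Under the Kimura two-parameter model, d = −½ ln(1 − 2P − Q) − ¼ ln(1 − 2Q).
1 − 2P − Q = 0.641, giving −½ ln(0.641) = 0.222363.
1 − 2Q = 0.81, giving −¼ ln(0.81) = 0.052680.
d = 0.222363 + 0.052680 = 0.275043.
Under a molecular clock d = 2μt, so t = d/(2μ) = 0.275043 / (2 × 3.0 × 10^-9) = 45.84 million years.

45.84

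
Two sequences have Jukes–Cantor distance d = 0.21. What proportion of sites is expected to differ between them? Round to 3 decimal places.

0.183

p = (3/4)(1 − e^(−4d/3)) = 0.75 × (1 − e^(-0.28)) = 0.75 × (1 − 0.755784) = 0.183162.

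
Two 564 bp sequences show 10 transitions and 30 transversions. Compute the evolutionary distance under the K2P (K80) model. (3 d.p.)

0.075

P = 10/564 ≈ 0.01773 and Q = 30/564 ≈ 0.053191.
Under the Kimura two-parameter model, d = −½ ln(1 − 2P − Q) − ¼ ln(1 − 2Q).
1 − 2P − Q = 0.911349, giving −½ ln(0.911349) = 0.046415.
1 − 2Q = 0.893618, giving −¼ ln(0.893618) = 0.028119.
d = 0.046415 + 0.028119 = 0.074534.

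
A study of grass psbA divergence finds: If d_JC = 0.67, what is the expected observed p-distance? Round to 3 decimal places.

p = (3/4)(1 − e^(−4d/3)) = 0.75 × (1 − e^(-0.893333)) = 0.75 × (1 − 0.409289) = 0.443033.

0.443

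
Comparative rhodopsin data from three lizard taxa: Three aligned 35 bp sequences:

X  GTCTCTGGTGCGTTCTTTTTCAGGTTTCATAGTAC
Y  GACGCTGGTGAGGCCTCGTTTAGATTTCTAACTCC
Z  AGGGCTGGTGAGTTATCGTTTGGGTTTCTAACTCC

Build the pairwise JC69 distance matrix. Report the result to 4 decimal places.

X–Y: 13/35 sites differ → p ≈ 0.371429, d = −0.75 ln(1 − 0.495239) = 0.512753 ≈ 0.5128.
X–Z: 14/35 sites differ → p = 0.4, d = −0.75 ln(1 − 0.533333) = 0.571605 ≈ 0.5716.
Y–Z: 8/35 sites differ → p ≈ 0.228571, d = −0.75 ln(1 − 0.304761) = 0.272625 ≈ 0.2726.

d(X,Y) = 0.5128, d(X,Z) = 0.5716, d(Y,Z) = 0.2726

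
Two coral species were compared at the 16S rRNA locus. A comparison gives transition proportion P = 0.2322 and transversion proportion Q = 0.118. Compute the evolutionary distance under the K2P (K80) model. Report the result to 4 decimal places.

0.5039

Under the Kimura two-parameter model, d = −½ ln(1 − 2P − Q) − ¼ ln(1 − 2Q).
1 − 2P − Q = 0.4176, giving −½ ln(0.4176) = 0.436616.
1 − 2Q = 0.764, giving −¼ ln(0.764) = 0.067297.
d = 0.436616 + 0.067297 = 0.503913.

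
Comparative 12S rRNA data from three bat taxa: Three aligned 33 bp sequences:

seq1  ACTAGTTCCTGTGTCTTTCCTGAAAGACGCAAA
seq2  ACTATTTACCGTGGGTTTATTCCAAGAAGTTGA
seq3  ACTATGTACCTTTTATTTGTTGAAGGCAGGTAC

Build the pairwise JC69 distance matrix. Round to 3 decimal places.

seq1–seq2: 13/33 sites differ → p ≈ 0.393939, d = −0.75 ln(1 − 0.525252) = 0.558728 ≈ 0.559.
seq1–seq3: 15/33 sites differ → p ≈ 0.454545, d = −0.75 ln(1 − 0.60606) = 0.698667 ≈ 0.699.
seq2–seq3: 13/33 sites differ → p ≈ 0.393939, d = −0.75 ln(1 − 0.525252) = 0.558728 ≈ 0.559.

d(seq1,seq2) = 0.559, d(seq1,seq3) = 0.699, d(seq2,seq3) = 0.559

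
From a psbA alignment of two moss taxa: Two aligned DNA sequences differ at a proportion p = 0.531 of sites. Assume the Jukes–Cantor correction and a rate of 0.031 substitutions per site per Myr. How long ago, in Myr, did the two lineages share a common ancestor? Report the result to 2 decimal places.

d = −(3/4) ln(1 − 4p/3) = −0.75 ln(1 − 0.708) = −0.75 ln(0.292)
  = −0.75 × (-1.231001) = 0.923251 substitutions/site.
Under a molecular clock d = 2μt, so t = d/(2μ) = 0.923251 / (2 × 0.031) = 14.89 Myr.

14.89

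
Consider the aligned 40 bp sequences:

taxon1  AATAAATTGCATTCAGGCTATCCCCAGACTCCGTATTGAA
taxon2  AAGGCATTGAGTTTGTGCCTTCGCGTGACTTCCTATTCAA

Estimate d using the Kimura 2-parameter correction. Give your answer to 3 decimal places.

0.573

Of 40 sites, 6 differences are transitions and 10 are transversions, so P = 6/40 = 0.15 and Q = 10/40 = 0.25.
Under the Kimura two-parameter model, d = −½ ln(1 − 2P − Q) − ¼ ln(1 − 2Q).
1 − 2P − Q = 0.45, giving −½ ln(0.45) = 0.399254.
1 − 2Q = 0.5, giving −¼ ln(0.5) = 0.173287.
d = 0.399254 + 0.173287 = 0.572541.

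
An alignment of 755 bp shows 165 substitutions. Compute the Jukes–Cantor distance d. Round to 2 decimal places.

p = 165/755 ≈ 0.218543.
d = −(3/4) ln(1 − 4p/3) = −0.75 ln(1 − 0.291391) = −0.75 ln(0.708609)
  = −0.75 × (-0.344451) = 0.258338 substitutions/site.

0.26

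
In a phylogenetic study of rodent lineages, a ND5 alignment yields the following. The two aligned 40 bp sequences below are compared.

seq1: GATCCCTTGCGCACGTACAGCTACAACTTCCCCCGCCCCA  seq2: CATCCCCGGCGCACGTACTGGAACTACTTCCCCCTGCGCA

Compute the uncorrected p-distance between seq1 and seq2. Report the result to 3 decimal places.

The sequences differ at 10 of 40 positions (sites 1, 7, 8, 19, 21, 22, 25, 35, 36, 38).
p = 10/40 = 0.250.

0.250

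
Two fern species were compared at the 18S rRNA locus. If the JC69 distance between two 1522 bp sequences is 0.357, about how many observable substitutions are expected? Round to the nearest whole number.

432

Invert JC69: p = (3/4)(1 − e^(−4d/3)) = 0.75 × (1 − e^(-0.476)) = 0.75 × (1 − 0.621263) = 0.284053.
Expected differing sites = pL ≈ 0.284053 × 1522 = 432.328666 ≈ 432.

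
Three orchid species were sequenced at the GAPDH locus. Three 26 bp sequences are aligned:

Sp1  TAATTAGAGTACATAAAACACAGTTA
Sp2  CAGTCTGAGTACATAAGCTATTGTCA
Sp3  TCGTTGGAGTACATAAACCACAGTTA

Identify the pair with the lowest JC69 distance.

Sp1–Sp2: 10/26 differ, p = 0.385, d = 0.539.
Sp1–Sp3: 4/26 differ, p = 0.154, d = 0.172.
Sp2–Sp3: 9/26 differ, p = 0.346, d = 0.464.
The smallest distance is between Sp1 and Sp3.

Sp1 and Sp3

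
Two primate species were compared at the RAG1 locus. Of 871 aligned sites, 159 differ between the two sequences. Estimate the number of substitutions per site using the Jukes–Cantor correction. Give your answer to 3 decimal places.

0.209

p = 159/871 ≈ 0.182549.
d = −(3/4) ln(1 − 4p/3) = −0.75 ln(1 − 0.243399) = −0.75 ln(0.756601)
  = −0.75 × (-0.278919) = 0.209189 substitutions/site.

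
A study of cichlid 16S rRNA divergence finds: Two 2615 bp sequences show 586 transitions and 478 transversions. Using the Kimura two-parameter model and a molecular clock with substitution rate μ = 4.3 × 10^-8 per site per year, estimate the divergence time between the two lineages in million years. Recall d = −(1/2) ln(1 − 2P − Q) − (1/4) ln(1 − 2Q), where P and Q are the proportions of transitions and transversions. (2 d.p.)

7.12

P = 586/2615 ≈ 0.224092 and Q = 478/2615 ≈ 0.182792.
Under the Kimura two-parameter model, d = −½ ln(1 − 2P − Q) − ¼ ln(1 − 2Q).
1 − 2P − Q = 0.369024, giving −½ ln(0.369024) = 0.498447.
1 − 2Q = 0.634416, giving −¼ ln(0.634416) = 0.113763.
d = 0.498447 + 0.113763 = 0.612210.
Under a molecular clock d = 2μt, so t = d/(2μ) = 0.612210 / (2 × 4.3 × 10^-8) = 7.12 million years.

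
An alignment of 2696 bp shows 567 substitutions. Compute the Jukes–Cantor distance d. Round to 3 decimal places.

0.247

p = 567/2696 ≈ 0.210312.
d = −(3/4) ln(1 − 4p/3) = −0.75 ln(1 − 0.280416) = −0.75 ln(0.719584)
  = −0.75 × (-0.329082) = 0.246812 substitutions/site.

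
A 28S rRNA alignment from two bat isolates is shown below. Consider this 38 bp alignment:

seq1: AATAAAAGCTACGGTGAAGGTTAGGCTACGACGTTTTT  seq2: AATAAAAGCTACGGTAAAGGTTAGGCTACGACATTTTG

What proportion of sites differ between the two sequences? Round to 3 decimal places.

0.079

The sequences differ at 3 of 38 positions (sites 16, 33, 38).
p = 3/38 = 0.078947… ≈ 0.079 (to 3 d.p.).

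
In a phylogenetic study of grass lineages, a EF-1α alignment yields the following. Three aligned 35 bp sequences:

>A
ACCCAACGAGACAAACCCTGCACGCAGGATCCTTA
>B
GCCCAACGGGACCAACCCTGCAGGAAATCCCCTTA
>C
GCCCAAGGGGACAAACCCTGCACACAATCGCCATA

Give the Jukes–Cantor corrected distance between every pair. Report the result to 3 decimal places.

d(A,B) = 0.315, d(A,C) = 0.315, d(B,C) = 0.233

A–B: 9/35 sites differ → p ≈ 0.257143, d = −0.75 ln(1 − 0.342857) = 0.314890 ≈ 0.315.
A–C: 9/35 sites differ → p ≈ 0.257143, d = −0.75 ln(1 − 0.342857) = 0.314890 ≈ 0.315.
B–C: 7/35 sites differ → p = 0.2, d = −0.75 ln(1 − 0.266667) = 0.232617 ≈ 0.233.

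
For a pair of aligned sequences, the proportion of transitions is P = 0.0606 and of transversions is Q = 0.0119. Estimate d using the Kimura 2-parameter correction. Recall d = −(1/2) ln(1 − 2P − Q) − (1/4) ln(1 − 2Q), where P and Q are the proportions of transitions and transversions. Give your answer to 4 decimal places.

Under the Kimura two-parameter model, d = −½ ln(1 − 2P − Q) − ¼ ln(1 − 2Q).
1 − 2P − Q = 0.8669, giving −½ ln(0.8669) = 0.071416.
1 − 2Q = 0.9762, giving −¼ ln(0.9762) = 0.006022.
d = 0.071416 + 0.006022 = 0.077438.

0.0774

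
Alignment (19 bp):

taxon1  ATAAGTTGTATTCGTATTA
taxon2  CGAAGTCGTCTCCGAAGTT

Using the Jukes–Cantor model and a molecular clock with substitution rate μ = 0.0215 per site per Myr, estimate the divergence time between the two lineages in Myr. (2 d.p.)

14.38

The sequences differ at 8 of 19 sites (1, 2, 7, 10, 12, 15, 17, 19), so p = 8/19 ≈ 0.421053.
d = −(3/4) ln(1 − 4p/3) = −0.75 ln(1 − 0.561404) = −0.75 ln(0.438596)
  = −0.75 × (-0.824177) = 0.618133 substitutions/site.
Under a molecular clock d = 2μt, so t = d/(2μ) = 0.618133 / (2 × 0.0215) = 14.38 Myr.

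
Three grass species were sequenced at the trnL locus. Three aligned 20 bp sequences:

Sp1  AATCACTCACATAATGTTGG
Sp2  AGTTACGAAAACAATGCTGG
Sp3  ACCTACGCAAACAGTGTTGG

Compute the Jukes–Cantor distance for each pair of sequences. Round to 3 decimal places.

d(Sp1,Sp2) = 0.471, d(Sp1,Sp3) = 0.471, d(Sp2,Sp3) = 0.304

Sp1–Sp2: 7/20 sites differ → p = 0.35, d = −0.75 ln(1 − 0.466667) = 0.471457 ≈ 0.471.
Sp1–Sp3: 7/20 sites differ → p = 0.35, d = −0.75 ln(1 − 0.466667) = 0.471457 ≈ 0.471.
Sp2–Sp3: 5/20 sites differ → p = 0.25, d = −0.75 ln(1 − 0.333333) = 0.304098 ≈ 0.304.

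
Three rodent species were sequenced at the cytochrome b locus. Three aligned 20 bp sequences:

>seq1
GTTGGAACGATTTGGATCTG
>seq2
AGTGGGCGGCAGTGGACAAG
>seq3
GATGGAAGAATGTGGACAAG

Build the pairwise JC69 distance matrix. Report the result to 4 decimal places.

seq1–seq2: 11/20 sites differ → p = 0.55, d = −0.75 ln(1 − 0.733333) = 0.991316 ≈ 0.9913.
seq1–seq3: 7/20 sites differ → p = 0.35, d = −0.75 ln(1 − 0.466667) = 0.471457 ≈ 0.4715.
seq2–seq3: 7/20 sites differ → p = 0.35, d = −0.75 ln(1 − 0.466667) = 0.471457 ≈ 0.4715.

d(seq1,seq2) = 0.9913, d(seq1,seq3) = 0.4715, d(seq2,seq3) = 0.4715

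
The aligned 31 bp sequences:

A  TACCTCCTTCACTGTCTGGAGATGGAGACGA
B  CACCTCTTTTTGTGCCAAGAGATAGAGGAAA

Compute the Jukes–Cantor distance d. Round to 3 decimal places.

0.544

The sequences differ at 12 of 31 sites, so p = 12/31 ≈ 0.387097.
d = −(3/4) ln(1 − 4p/3) = −0.75 ln(1 − 0.516129) = −0.75 ln(0.483871)
  = −0.75 × (-0.725937) = 0.544453 substitutions/site.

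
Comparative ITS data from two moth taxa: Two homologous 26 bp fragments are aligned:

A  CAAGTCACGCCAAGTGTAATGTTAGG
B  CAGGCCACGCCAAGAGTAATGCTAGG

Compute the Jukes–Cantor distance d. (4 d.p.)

The sequences differ at 4 of 26 sites (3, 5, 15, 22), so p = 4/26 ≈ 0.153846.
d = −(3/4) ln(1 − 4p/3) = −0.75 ln(1 − 0.205128) = −0.75 ln(0.794872)
  = −0.75 × (-0.229574) = 0.172181 substitutions/site.

0.1722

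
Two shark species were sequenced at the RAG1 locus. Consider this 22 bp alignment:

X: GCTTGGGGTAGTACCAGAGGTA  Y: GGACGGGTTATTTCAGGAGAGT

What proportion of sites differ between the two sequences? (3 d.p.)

The sequences differ at 11 of 22 positions.
p = 11/22 = 0.500.

0.500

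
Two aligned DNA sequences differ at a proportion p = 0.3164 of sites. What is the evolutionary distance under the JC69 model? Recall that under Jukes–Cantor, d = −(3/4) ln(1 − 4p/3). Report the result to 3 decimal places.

0.411

d = −(3/4) ln(1 − 4p/3) = −0.75 ln(1 − 0.421867) = −0.75 ln(0.578133)
  = −0.75 × (-0.547951) = 0.410963 substitutions/site.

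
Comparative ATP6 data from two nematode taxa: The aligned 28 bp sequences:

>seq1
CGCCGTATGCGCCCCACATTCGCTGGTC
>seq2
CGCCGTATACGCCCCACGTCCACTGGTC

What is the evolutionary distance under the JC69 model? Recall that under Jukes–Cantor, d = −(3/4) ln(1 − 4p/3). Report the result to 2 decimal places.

0.16

The sequences differ at 4 of 28 sites (9, 18, 20, 22), so p = 4/28 ≈ 0.142857.
d = −(3/4) ln(1 − 4p/3) = −0.75 ln(1 − 0.190476) = −0.75 ln(0.809524)
  = −0.75 × (-0.211309) = 0.158482 substitutions/site.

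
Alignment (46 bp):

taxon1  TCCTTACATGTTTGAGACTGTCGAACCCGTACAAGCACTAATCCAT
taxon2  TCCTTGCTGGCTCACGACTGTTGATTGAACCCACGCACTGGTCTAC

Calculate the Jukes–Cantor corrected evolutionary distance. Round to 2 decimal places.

The sequences differ at 20 of 46 sites, so p = 20/46 ≈ 0.434783.
d = −(3/4) ln(1 − 4p/3) = −0.75 ln(1 − 0.579711) = −0.75 ln(0.420289)
  = −0.75 × (-0.866813) = 0.650110 substitutions/site.

0.65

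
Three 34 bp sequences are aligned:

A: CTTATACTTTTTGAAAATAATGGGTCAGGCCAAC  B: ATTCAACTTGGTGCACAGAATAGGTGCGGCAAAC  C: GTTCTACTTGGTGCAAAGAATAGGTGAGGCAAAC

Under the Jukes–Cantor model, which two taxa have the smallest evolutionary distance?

B and C

A–B: 12/34 differ, p = 0.353, d = 0.477.
A–C: 9/34 differ, p = 0.265, d = 0.326.
B–C: 4/34 differ, p = 0.118, d = 0.128.
The smallest distance is between B and C.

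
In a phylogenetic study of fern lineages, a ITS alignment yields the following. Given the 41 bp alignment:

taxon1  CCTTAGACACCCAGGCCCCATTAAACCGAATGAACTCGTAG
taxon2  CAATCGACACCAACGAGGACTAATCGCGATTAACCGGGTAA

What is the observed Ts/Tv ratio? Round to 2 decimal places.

Transitions are A↔G and C↔T; transversions are all other mismatches.
Transitions: 2. Transversions: 18.
R = 2/18 = 0.111111… ≈ 0.11 (to 2 d.p.).

0.11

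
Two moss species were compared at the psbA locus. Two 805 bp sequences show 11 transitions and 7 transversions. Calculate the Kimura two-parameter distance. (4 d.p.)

0.0227

P = 11/805 ≈ 0.013665 and Q = 7/805 ≈ 0.008696.
Under the Kimura two-parameter model, d = −½ ln(1 − 2P − Q) − ¼ ln(1 − 2Q).
1 − 2P − Q = 0.963974, giving −½ ln(0.963974) = 0.018345.
1 − 2Q = 0.982608, giving −¼ ln(0.982608) = 0.004386.
d = 0.018345 + 0.004386 = 0.022731.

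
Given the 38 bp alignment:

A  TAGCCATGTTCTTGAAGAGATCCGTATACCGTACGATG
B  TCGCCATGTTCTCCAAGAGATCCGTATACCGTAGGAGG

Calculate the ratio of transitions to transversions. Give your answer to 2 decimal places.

Transitions are A↔G and C↔T; transversions are all other mismatches.
Transitions: 1. Transversions: 4.
R = 1/4 = 0.25.

0.25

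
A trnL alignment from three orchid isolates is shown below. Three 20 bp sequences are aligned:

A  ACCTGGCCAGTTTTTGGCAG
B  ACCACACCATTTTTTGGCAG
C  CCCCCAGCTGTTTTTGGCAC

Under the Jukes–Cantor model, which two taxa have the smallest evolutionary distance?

A and B

A–B: 4/20 differ, p = 0.200, d = 0.233.
A–C: 7/20 differ, p = 0.350, d = 0.471.
B–C: 6/20 differ, p = 0.300, d = 0.383.
The smallest distance is between A and B.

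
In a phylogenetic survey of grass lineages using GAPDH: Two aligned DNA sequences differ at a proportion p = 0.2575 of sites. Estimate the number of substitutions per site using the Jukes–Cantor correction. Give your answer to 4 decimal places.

d = −(3/4) ln(1 − 4p/3) = −0.75 ln(1 − 0.343333) = −0.75 ln(0.656667)
  = −0.75 × (-0.420578) = 0.315434 substitutions/site.

0.3154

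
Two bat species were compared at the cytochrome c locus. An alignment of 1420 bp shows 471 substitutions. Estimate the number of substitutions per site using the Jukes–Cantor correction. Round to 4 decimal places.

0.4379

p = 471/1420 ≈ 0.33169.
d = −(3/4) ln(1 − 4p/3) = −0.75 ln(1 − 0.442253) = −0.75 ln(0.557747)
  = −0.75 × (-0.583850) = 0.437888 substitutions/site.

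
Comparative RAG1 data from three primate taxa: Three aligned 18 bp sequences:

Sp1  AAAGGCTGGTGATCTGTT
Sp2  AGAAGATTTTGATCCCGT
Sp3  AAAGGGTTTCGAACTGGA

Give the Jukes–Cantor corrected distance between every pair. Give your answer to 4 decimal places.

d(Sp1,Sp2) = 0.6735, d(Sp1,Sp3) = 0.5482, d(Sp2,Sp3) = 0.6735

Sp1–Sp2: 8/18 sites differ → p ≈ 0.444444, d = −0.75 ln(1 − 0.592592) = 0.673455 ≈ 0.6735.
Sp1–Sp3: 7/18 sites differ → p ≈ 0.388889, d = −0.75 ln(1 − 0.518519) = 0.548166 ≈ 0.5482.
Sp2–Sp3: 8/18 sites differ → p ≈ 0.444444, d = −0.75 ln(1 − 0.592592) = 0.673455 ≈ 0.6735.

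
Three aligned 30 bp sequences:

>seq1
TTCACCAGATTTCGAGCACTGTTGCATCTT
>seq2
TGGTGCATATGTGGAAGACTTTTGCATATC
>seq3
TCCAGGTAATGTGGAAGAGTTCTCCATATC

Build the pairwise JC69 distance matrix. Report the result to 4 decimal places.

d(seq1,seq2) = 0.5716, d(seq1,seq3) = 0.8240, d(seq2,seq3) = 0.3831

seq1–seq2: 12/30 sites differ → p = 0.4, d = −0.75 ln(1 − 0.533333) = 0.571605 ≈ 0.5716.
seq1–seq3: 15/30 sites differ → p = 0.5, d = −0.75 ln(1 − 0.666667) = 0.823960 ≈ 0.8240.
seq2–seq3: 9/30 sites differ → p = 0.3, d = −0.75 ln(1 − 0.4) = 0.383119 ≈ 0.3831.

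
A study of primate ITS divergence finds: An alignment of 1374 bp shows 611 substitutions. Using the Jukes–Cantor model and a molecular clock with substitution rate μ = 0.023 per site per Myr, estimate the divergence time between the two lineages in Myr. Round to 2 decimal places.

p = 611/1374 ≈ 0.444687.
d = −(3/4) ln(1 − 4p/3) = −0.75 ln(1 − 0.592916) = −0.75 ln(0.407084)
  = −0.75 × (-0.898736) = 0.674052 substitutions/site.
Under a molecular clock d = 2μt, so t = d/(2μ) = 0.674052 / (2 × 0.023) = 14.65 Myr.

14.65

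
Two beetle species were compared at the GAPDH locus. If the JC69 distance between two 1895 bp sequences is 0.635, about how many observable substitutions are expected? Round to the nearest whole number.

812

Invert JC69: p = (3/4)(1 − e^(−4d/3)) = 0.75 × (1 − e^(-0.846667)) = 0.75 × (1 − 0.428842) = 0.428369.
Expected differing sites = pL ≈ 0.428369 × 1895 = 811.759255 ≈ 812.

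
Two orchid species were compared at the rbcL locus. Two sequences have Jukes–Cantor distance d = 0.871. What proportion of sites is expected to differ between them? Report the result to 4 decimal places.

p = (3/4)(1 − e^(−4d/3)) = 0.75 × (1 − e^(-1.161333)) = 0.75 × (1 − 0.313069) = 0.515198.

0.5152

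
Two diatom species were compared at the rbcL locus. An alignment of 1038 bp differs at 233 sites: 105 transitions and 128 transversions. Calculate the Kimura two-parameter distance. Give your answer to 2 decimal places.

0.27

P = 105/1038 ≈ 0.101156 and Q = 128/1038 ≈ 0.123314.
Under the Kimura two-parameter model, d = −½ ln(1 − 2P − Q) − ¼ ln(1 − 2Q).
1 − 2P − Q = 0.674374, giving −½ ln(0.674374) = 0.196985.
1 − 2Q = 0.753372, giving −¼ ln(0.753372) = 0.070799.
d = 0.196985 + 0.070799 = 0.267784.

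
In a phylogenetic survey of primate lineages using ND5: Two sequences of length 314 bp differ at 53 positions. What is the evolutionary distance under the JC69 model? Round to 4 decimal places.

0.1912

p = 53/314 ≈ 0.16879.
d = −(3/4) ln(1 − 4p/3) = −0.75 ln(1 − 0.225053) = −0.75 ln(0.774947)
  = −0.75 × (-0.254961) = 0.191221 substitutions/site.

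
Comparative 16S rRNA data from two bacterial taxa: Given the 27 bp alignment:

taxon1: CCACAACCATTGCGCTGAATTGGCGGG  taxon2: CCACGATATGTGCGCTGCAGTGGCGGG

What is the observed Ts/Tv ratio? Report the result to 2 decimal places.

Transitions are A↔G and C↔T; transversions are all other mismatches.
Transitions: 2. Transversions: 5.
R = 2/5 = 0.40.

0.40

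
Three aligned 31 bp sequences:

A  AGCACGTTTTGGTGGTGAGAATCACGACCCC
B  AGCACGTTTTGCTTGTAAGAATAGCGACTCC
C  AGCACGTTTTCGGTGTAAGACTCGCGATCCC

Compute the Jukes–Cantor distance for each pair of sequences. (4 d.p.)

A–B: 6/31 sites differ → p ≈ 0.193548, d = −0.75 ln(1 − 0.258064) = 0.223869 ≈ 0.2239.
A–C: 7/31 sites differ → p ≈ 0.225806, d = −0.75 ln(1 − 0.301075) = 0.268659 ≈ 0.2687.
B–C: 7/31 sites differ → p ≈ 0.225806, d = −0.75 ln(1 − 0.301075) = 0.268659 ≈ 0.2687.

d(A,B) = 0.2239, d(A,C) = 0.2687, d(B,C) = 0.2687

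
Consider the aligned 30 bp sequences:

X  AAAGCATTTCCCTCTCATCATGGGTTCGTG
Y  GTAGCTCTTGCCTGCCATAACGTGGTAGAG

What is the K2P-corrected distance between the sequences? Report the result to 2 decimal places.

0.65

Of 30 sites, 4 differences are transitions and 9 are transversions, so P = 4/30 ≈ 0.133333 and Q = 9/30 = 0.3.
Under the Kimura two-parameter model, d = −½ ln(1 − 2P − Q) − ¼ ln(1 − 2Q).
1 − 2P − Q = 0.433334, giving −½ ln(0.433334) = 0.418123.
1 − 2Q = 0.4, giving −¼ ln(0.4) = 0.229073.
d = 0.418123 + 0.229073 = 0.647196.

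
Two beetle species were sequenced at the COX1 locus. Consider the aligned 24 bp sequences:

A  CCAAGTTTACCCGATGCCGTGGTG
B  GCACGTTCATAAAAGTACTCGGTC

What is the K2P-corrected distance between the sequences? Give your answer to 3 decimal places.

0.963

Of 24 sites, 4 differences are transitions and 9 are transversions, so P = 4/24 ≈ 0.166667 and Q = 9/24 = 0.375.
Under the Kimura two-parameter model, d = −½ ln(1 − 2P − Q) − ¼ ln(1 − 2Q).
1 − 2P − Q = 0.291666, giving −½ ln(0.291666) = 0.616073.
1 − 2Q = 0.25, giving −¼ ln(0.25) = 0.346574.
d = 0.616073 + 0.346574 = 0.962647.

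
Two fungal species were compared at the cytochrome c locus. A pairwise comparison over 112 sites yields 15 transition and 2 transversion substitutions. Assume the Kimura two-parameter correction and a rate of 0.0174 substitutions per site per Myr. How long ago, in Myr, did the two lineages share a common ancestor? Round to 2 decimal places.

5.10

P = 15/112 ≈ 0.133929 and Q = 2/112 ≈ 0.017857.
Under the Kimura two-parameter model, d = −½ ln(1 − 2P − Q) − ¼ ln(1 − 2Q).
1 − 2P − Q = 0.714285, giving −½ ln(0.714285) = 0.168237.
1 − 2Q = 0.964286, giving −¼ ln(0.964286) = 0.009092.
d = 0.168237 + 0.009092 = 0.177329.
Under a molecular clock d = 2μt, so t = d/(2μ) = 0.177329 / (2 × 0.0174) = 5.10 Myr.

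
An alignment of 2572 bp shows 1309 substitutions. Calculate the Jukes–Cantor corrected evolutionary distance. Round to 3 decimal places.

0.851

p = 1309/2572 ≈ 0.508942.
d = −(3/4) ln(1 − 4p/3) = −0.75 ln(1 − 0.678589) = −0.75 ln(0.321411)
  = −0.75 × (-1.135035) = 0.851276 substitutions/site.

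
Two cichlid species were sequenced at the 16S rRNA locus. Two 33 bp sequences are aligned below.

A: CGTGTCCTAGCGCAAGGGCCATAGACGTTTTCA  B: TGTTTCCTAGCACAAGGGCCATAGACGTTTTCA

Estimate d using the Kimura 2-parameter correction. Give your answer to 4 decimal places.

Of 33 sites, 2 differences are transitions and 1 are transversions, so P = 2/33 ≈ 0.060606 and Q = 1/33 ≈ 0.030303.
Under the Kimura two-parameter model, d = −½ ln(1 − 2P − Q) − ¼ ln(1 − 2Q).
1 − 2P − Q = 0.848485, giving −½ ln(0.848485) = 0.082151.
1 − 2Q = 0.939394, giving −¼ ln(0.939394) = 0.015630.
d = 0.082151 + 0.015630 = 0.097781.

0.0978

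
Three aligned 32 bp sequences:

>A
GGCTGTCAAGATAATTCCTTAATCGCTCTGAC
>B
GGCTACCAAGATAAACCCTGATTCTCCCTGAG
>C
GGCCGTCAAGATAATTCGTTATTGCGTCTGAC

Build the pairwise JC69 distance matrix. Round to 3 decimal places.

d(A,B) = 0.353, d(A,C) = 0.216, d(B,C) = 0.520

A–B: 9/32 sites differ → p = 0.28125, d = −0.75 ln(1 − 0.375) = 0.352503 ≈ 0.353.
A–C: 6/32 sites differ → p = 0.1875, d = −0.75 ln(1 − 0.25) = 0.215762 ≈ 0.216.
B–C: 12/32 sites differ → p = 0.375, d = −0.75 ln(1 − 0.5) = 0.519860 ≈ 0.520.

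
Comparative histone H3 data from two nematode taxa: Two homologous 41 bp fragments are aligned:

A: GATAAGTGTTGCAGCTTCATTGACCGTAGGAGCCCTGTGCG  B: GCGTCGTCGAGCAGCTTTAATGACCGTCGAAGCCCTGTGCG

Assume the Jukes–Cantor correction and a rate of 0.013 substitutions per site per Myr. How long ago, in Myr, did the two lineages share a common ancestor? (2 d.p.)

The sequences differ at 11 of 41 sites, so p = 11/41 ≈ 0.268293.
d = −(3/4) ln(1 − 4p/3) = −0.75 ln(1 − 0.357724) = −0.75 ln(0.642276)
  = −0.75 × (-0.442737) = 0.332053 substitutions/site.
Under a molecular clock d = 2μt, so t = d/(2μ) = 0.332053 / (2 × 0.013) = 12.77 Myr.

12.77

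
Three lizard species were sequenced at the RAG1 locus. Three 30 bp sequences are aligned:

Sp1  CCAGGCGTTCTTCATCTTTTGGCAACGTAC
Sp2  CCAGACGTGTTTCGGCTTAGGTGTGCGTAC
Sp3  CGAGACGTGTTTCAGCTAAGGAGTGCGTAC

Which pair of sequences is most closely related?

Sp2 and Sp3

Sp1–Sp2: 11/30 differ, p = 0.367, d = 0.503.
Sp1–Sp3: 12/30 differ, p = 0.400, d = 0.572.
Sp2–Sp3: 4/30 differ, p = 0.133, d = 0.147.
The smallest distance is between Sp2 and Sp3.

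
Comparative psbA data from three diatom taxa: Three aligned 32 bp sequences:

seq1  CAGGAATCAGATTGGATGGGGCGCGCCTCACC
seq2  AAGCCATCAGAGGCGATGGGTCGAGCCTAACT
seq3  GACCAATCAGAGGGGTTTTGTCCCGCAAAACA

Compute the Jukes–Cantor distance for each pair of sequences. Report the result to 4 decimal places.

d(seq1,seq2) = 0.4042, d(seq1,seq3) = 0.6566, d(seq2,seq3) = 0.5199

seq1–seq2: 10/32 sites differ → p = 0.3125, d = −0.75 ln(1 − 0.416667) = 0.404248 ≈ 0.4042.
seq1–seq3: 14/32 sites differ → p = 0.4375, d = −0.75 ln(1 − 0.583333) = 0.656601 ≈ 0.6566.
seq2–seq3: 12/32 sites differ → p = 0.375, d = −0.75 ln(1 − 0.5) = 0.519860 ≈ 0.5199.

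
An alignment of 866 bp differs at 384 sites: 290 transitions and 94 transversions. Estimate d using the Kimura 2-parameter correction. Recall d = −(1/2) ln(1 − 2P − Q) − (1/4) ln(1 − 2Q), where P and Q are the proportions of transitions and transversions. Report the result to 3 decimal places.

0.814

P = 290/866 ≈ 0.334873 and Q = 94/866 ≈ 0.108545.
Under the Kimura two-parameter model, d = −½ ln(1 − 2P − Q) − ¼ ln(1 − 2Q).
1 − 2P − Q = 0.221709, giving −½ ln(0.221709) = 0.753195.
1 − 2Q = 0.78291, giving −¼ ln(0.78291) = 0.061184.
d = 0.753195 + 0.061184 = 0.814379.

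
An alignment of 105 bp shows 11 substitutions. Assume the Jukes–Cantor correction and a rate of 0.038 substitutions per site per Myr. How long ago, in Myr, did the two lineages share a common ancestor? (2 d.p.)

1.48

p = 11/105 ≈ 0.104762.
d = −(3/4) ln(1 − 4p/3) = −0.75 ln(1 − 0.139683) = −0.75 ln(0.860317)
  = −0.75 × (-0.150454) = 0.112841 substitutions/site.
Under a molecular clock d = 2μt, so t = d/(2μ) = 0.112841 / (2 × 0.038) = 1.48 Myr.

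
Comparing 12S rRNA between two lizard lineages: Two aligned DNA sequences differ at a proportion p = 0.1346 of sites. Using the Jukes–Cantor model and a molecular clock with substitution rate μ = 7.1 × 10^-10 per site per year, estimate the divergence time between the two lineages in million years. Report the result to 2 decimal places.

d = −(3/4) ln(1 − 4p/3) = −0.75 ln(1 − 0.179467) = −0.75 ln(0.820533)
  = −0.75 × (-0.197801) = 0.148351 substitutions/site.
Under a molecular clock d = 2μt, so t = d/(2μ) = 0.148351 / (2 × 7.1 × 10^-10) = 104.47 million years.

104.47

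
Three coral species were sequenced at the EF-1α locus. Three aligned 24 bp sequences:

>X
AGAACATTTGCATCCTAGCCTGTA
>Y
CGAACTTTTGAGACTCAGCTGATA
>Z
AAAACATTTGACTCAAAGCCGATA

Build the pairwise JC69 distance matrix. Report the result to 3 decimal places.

d(X,Y) = 0.608, d(X,Z) = 0.369, d(Y,Z) = 0.441

X–Y: 10/24 sites differ → p ≈ 0.416667, d = −0.75 ln(1 − 0.555556) = 0.608198 ≈ 0.608.
X–Z: 7/24 sites differ → p ≈ 0.291667, d = −0.75 ln(1 − 0.388889) = 0.369358 ≈ 0.369.
Y–Z: 8/24 sites differ → p ≈ 0.333333, d = −0.75 ln(1 − 0.444444) = 0.440839 ≈ 0.441.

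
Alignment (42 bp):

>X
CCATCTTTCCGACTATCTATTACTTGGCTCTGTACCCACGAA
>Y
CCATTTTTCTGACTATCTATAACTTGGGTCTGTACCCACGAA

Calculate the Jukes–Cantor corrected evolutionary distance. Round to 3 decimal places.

0.102

The sequences differ at 4 of 42 sites (5, 10, 21, 28), so p = 4/42 ≈ 0.095238.
d = −(3/4) ln(1 − 4p/3) = −0.75 ln(1 − 0.126984) = −0.75 ln(0.873016)
  = −0.75 × (-0.135801) = 0.101851 substitutions/site.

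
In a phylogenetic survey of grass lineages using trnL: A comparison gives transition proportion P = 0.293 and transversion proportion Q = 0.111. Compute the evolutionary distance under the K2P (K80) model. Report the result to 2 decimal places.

Under the Kimura two-parameter model, d = −½ ln(1 − 2P − Q) − ¼ ln(1 − 2Q).
1 − 2P − Q = 0.303, giving −½ ln(0.303) = 0.597011.
1 − 2Q = 0.778, giving −¼ ln(0.778) = 0.062757.
d = 0.597011 + 0.062757 = 0.659768.

0.66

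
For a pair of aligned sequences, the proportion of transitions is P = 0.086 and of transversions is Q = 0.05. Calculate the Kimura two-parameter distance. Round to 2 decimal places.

0.15

Under the Kimura two-parameter model, d = −½ ln(1 − 2P − Q) − ¼ ln(1 − 2Q).
1 − 2P − Q = 0.778, giving −½ ln(0.778) = 0.125514.
1 − 2Q = 0.9, giving −¼ ln(0.9) = 0.026340.
d = 0.125514 + 0.026340 = 0.151854.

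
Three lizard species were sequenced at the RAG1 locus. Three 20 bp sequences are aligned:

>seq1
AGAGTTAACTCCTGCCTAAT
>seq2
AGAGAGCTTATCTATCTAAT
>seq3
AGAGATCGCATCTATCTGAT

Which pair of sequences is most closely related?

seq1–seq2: 9/20 differ, p = 0.450, d = 0.687.
seq1–seq3: 8/20 differ, p = 0.400, d = 0.572.
seq2–seq3: 4/20 differ, p = 0.200, d = 0.233.
The smallest distance is between seq2 and seq3.

seq2 and seq3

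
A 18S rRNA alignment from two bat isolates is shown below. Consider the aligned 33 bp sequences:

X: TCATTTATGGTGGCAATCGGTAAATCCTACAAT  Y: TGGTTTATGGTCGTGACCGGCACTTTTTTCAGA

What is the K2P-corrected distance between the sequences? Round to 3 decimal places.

0.662

Of 33 sites, 8 differences are transitions and 6 are transversions, so P = 8/33 ≈ 0.242424 and Q = 6/33 ≈ 0.181818.
Under the Kimura two-parameter model, d = −½ ln(1 − 2P − Q) − ¼ ln(1 − 2Q).
1 − 2P − Q = 0.333334, giving −½ ln(0.333334) = 0.549305.
1 − 2Q = 0.636364, giving −¼ ln(0.636364) = 0.112996.
d = 0.549305 + 0.112996 = 0.662301.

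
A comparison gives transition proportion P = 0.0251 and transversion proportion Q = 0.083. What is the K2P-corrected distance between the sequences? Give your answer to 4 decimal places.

Under the Kimura two-parameter model, d = −½ ln(1 − 2P − Q) − ¼ ln(1 − 2Q).
1 − 2P − Q = 0.8668, giving −½ ln(0.8668) = 0.071474.
1 − 2Q = 0.834, giving −¼ ln(0.834) = 0.045380.
d = 0.071474 + 0.045380 = 0.116854.

0.1169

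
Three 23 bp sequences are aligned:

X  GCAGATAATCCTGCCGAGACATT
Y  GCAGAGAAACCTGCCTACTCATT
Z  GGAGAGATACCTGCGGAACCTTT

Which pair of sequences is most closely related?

X and Y

X–Y: 5/23 differ, p = 0.217, d = 0.257.
X–Z: 8/23 differ, p = 0.348, d = 0.467.
Y–Z: 7/23 differ, p = 0.304, d = 0.390.
The smallest distance is between X and Y.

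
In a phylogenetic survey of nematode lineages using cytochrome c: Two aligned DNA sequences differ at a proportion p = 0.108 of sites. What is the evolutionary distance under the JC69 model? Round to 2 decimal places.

0.12

d = −(3/4) ln(1 − 4p/3) = −0.75 ln(1 − 0.144) = −0.75 ln(0.856)
  = −0.75 × (-0.155485) = 0.116614 substitutions/site.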